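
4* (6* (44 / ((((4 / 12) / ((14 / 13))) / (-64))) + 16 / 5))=-14187648 / 65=-218271.51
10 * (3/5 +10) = 106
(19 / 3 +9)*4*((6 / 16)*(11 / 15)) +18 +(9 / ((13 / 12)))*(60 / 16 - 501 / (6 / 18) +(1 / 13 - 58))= -32705678 / 2535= -12901.65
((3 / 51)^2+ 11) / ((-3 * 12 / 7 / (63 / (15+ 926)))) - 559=-152058446 / 271949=-559.14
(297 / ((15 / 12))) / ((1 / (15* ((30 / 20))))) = 5346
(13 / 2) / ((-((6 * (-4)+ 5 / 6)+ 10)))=39 / 79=0.49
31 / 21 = 1.48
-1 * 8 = -8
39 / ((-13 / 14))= -42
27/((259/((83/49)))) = 2241/12691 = 0.18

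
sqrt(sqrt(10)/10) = 10^(3/4)/10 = 0.56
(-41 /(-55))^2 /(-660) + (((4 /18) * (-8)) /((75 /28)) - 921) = -16560929389 /17968500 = -921.66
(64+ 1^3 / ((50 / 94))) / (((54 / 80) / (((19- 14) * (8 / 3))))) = 3904 / 3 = 1301.33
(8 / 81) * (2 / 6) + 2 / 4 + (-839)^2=342105865 / 486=703921.53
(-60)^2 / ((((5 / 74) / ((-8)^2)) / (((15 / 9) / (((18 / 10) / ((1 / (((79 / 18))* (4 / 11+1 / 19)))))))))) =3959296000 / 2291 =1728195.55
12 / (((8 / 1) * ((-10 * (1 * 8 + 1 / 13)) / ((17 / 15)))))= -221 / 10500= -0.02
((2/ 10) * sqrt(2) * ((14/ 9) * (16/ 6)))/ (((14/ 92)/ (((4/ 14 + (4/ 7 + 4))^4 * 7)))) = 30038.66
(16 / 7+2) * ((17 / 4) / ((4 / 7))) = 255 / 8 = 31.88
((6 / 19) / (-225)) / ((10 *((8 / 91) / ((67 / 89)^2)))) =-408499 / 451497000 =-0.00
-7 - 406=-413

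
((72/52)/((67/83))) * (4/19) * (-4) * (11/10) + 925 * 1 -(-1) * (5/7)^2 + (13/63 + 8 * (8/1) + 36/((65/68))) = 37431607337/36490545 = 1025.79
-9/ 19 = -0.47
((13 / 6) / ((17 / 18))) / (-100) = -39 / 1700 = -0.02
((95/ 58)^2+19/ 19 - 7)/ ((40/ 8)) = -11159/ 16820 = -0.66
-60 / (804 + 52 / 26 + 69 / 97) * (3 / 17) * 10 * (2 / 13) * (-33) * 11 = 126759600 / 17293471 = 7.33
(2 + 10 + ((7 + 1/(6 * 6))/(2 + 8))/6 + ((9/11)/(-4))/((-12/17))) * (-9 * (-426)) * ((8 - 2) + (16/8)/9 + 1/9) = 99417253/330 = 301264.40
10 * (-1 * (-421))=4210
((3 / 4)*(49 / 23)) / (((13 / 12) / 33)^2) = 5762988 / 3887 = 1482.63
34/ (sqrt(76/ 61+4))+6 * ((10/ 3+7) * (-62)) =-3829.16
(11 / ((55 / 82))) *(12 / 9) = 328 / 15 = 21.87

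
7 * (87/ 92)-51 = -4083/ 92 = -44.38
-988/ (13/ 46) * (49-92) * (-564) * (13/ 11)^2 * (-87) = 1246593737376/ 121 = 10302427581.62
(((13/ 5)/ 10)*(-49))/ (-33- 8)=637/ 2050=0.31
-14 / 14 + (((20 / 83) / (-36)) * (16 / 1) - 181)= -136034 / 747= -182.11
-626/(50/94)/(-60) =14711/750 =19.61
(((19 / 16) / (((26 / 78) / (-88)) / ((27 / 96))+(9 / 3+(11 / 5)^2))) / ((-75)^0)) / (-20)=-28215 / 3719168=-0.01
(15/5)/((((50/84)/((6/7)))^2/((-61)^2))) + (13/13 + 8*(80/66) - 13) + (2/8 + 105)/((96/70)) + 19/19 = 10218136967/440000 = 23223.04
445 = 445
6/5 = 1.20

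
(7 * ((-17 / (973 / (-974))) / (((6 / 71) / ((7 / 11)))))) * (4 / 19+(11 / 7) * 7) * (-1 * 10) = -2921410730 / 29051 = -100561.45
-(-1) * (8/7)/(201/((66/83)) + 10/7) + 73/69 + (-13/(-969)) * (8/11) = 3430101833/3199053693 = 1.07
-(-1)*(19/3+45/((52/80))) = 2947/39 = 75.56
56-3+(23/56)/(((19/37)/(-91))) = -3007/152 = -19.78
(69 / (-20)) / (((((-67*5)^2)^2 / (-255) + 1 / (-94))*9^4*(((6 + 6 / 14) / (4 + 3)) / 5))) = 900473 / 15534851826863610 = 0.00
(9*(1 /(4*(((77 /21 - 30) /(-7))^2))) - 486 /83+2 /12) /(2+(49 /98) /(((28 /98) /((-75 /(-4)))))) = -137492900 /865583013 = -0.16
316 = 316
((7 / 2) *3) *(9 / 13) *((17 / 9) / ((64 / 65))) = 1785 / 128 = 13.95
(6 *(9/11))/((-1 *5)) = -54/55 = -0.98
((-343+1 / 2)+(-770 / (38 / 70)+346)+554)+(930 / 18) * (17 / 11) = -979465 / 1254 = -781.07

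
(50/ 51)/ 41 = 50/ 2091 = 0.02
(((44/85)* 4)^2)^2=959512576/52200625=18.38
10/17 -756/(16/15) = -48155/68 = -708.16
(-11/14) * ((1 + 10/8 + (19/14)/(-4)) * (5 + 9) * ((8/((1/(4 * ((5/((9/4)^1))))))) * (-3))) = 94160/21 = 4483.81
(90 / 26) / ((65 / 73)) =657 / 169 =3.89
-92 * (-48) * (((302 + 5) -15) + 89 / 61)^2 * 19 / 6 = 4481114081184 / 3721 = 1204276829.13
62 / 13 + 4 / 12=199 / 39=5.10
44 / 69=0.64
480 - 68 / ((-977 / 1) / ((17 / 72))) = 8441569 / 17586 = 480.02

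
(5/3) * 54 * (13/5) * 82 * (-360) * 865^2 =-5168498868000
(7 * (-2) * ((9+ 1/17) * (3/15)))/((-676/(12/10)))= 3234/71825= 0.05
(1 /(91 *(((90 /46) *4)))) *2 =23 /8190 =0.00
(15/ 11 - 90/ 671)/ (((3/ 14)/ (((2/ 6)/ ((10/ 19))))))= 665/ 183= 3.63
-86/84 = -43/42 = -1.02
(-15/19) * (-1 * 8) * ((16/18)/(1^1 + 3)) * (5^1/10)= 40/57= 0.70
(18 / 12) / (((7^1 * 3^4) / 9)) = 1 / 42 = 0.02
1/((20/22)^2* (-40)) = -121/4000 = -0.03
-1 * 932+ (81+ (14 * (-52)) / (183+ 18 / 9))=-158163 / 185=-854.94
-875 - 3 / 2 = -1753 / 2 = -876.50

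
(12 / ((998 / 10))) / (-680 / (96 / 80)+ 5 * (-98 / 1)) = -18 / 158183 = -0.00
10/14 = 5/7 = 0.71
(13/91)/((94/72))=0.11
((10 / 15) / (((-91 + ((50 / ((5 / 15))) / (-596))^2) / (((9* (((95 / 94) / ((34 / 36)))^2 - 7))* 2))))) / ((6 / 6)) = 3983159912736 / 5155432173139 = 0.77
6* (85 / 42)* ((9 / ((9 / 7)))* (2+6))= 680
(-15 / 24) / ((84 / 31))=-155 / 672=-0.23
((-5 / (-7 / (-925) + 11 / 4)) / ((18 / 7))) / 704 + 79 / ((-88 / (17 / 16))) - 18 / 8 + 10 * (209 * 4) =1080470236663 / 129292416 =8356.80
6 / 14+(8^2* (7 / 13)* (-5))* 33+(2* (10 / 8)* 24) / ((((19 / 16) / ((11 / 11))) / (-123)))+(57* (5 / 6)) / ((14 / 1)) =-82280131 / 6916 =-11897.07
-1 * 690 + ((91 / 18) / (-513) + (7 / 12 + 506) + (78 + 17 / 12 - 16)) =-1108171 / 9234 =-120.01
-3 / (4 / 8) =-6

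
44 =44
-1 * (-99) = 99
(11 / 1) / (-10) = -11 / 10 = -1.10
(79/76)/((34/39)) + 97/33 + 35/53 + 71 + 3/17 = 343333613/4519416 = 75.97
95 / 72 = 1.32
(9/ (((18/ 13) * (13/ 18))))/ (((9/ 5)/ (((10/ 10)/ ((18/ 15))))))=25/ 6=4.17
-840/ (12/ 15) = -1050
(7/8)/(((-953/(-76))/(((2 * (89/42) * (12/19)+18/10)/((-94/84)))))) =-0.28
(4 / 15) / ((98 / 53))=106 / 735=0.14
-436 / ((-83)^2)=-436 / 6889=-0.06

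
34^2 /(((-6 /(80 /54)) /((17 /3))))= -393040 /243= -1617.45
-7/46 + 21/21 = 39/46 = 0.85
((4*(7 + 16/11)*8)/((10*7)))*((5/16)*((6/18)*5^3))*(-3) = -11625/77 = -150.97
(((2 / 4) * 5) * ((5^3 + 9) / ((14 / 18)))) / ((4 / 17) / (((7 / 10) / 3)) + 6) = 61.46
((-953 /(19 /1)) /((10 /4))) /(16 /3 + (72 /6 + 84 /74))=-105783 /97375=-1.09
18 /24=3 /4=0.75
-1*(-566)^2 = -320356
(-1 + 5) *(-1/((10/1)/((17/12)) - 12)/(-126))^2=289/28005264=0.00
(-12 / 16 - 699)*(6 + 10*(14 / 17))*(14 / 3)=-790251 / 17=-46485.35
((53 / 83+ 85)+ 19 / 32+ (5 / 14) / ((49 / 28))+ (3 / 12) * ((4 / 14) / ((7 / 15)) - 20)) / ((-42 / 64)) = -505637 / 4067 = -124.33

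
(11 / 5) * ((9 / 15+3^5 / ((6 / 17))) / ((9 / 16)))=202136 / 75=2695.15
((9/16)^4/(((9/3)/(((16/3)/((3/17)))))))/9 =0.11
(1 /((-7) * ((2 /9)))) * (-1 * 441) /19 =567 /38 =14.92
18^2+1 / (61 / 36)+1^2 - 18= 18763 / 61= 307.59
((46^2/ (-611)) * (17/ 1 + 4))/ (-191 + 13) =22218/ 54379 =0.41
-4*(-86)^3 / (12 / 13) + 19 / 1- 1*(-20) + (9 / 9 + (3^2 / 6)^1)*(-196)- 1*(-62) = 8267561 / 3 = 2755853.67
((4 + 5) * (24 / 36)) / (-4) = -3 / 2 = -1.50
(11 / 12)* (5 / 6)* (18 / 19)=55 / 76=0.72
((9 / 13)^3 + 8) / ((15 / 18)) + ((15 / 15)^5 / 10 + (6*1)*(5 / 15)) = 265797 / 21970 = 12.10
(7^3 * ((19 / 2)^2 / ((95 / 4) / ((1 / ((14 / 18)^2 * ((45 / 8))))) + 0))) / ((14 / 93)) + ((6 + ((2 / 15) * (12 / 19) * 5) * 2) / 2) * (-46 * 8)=1285.53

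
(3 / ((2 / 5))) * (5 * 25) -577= 721 / 2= 360.50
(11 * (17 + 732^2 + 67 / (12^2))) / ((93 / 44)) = 9336501691 / 3348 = 2788680.31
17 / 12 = 1.42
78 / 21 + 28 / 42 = 92 / 21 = 4.38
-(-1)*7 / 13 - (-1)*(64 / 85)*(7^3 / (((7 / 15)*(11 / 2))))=245917 / 2431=101.16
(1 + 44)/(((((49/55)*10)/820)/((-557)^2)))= 62965034550/49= 1285000705.10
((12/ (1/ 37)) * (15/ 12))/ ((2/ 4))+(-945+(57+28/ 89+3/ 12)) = 79233/ 356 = 222.56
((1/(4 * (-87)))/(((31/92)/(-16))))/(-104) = -0.00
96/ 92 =24/ 23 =1.04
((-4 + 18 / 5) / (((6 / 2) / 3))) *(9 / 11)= -18 / 55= -0.33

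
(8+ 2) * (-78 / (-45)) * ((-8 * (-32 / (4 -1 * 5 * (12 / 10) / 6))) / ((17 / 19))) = 252928 / 153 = 1653.12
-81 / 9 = -9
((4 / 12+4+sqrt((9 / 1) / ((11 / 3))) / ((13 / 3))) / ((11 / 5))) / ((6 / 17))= 6.05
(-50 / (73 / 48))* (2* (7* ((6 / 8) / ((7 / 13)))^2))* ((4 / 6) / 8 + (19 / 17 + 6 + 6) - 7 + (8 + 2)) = -125672625 / 8687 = -14466.75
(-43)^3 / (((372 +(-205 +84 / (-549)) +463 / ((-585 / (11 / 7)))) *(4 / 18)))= -178744059585 / 82733744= -2160.47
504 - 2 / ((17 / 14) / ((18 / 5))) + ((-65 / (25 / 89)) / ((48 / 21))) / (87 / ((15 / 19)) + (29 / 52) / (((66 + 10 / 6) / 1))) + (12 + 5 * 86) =64047216531 / 68196860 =939.15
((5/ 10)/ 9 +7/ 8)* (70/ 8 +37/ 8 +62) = 70.14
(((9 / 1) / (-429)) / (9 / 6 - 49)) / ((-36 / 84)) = -14 / 13585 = -0.00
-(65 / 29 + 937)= -27238 / 29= -939.24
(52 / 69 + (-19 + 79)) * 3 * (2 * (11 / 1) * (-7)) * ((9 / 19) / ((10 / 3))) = -8715168 / 2185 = -3988.64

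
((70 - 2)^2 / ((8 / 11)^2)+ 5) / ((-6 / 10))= -14578.75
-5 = -5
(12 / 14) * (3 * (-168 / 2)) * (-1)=216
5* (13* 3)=195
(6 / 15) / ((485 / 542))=1084 / 2425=0.45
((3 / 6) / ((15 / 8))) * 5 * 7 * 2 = 18.67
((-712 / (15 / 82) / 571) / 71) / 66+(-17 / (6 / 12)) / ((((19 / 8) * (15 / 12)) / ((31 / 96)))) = -3.70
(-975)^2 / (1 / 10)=9506250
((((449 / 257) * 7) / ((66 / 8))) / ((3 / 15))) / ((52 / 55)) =78575 / 10023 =7.84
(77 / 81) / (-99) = -7 / 729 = -0.01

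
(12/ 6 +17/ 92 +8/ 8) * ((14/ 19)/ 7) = 0.34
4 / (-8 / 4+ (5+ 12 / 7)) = 28 / 33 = 0.85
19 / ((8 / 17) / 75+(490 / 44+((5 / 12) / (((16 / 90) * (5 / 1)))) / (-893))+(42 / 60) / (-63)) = 22844368800 / 13383195659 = 1.71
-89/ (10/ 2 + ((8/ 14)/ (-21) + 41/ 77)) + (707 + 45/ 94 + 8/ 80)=691.41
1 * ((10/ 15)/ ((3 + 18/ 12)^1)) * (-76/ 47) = -0.24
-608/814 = -304/407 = -0.75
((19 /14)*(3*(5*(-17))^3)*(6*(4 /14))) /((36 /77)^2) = -1411873375 /72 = -19609352.43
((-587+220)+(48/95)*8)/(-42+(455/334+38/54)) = 310949658/34211875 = 9.09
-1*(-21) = 21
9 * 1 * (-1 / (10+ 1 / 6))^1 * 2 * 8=-864 / 61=-14.16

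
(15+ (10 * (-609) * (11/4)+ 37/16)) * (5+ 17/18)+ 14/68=-486914369/4896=-99451.46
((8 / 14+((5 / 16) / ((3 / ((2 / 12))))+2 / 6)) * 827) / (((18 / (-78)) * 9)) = -19986109 / 54432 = -367.18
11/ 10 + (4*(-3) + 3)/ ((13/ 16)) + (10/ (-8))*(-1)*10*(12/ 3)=5203/ 130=40.02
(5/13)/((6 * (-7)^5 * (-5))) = 1/1310946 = 0.00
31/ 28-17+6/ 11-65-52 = -40763/ 308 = -132.35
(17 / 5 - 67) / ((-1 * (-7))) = -318 / 35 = -9.09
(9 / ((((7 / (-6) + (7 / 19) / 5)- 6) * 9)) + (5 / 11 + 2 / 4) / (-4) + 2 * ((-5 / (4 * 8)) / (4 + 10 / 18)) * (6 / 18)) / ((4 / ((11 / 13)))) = -11742261 / 137914816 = -0.09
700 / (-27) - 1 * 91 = -3157 / 27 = -116.93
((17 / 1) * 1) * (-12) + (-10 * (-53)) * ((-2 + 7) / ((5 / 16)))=8276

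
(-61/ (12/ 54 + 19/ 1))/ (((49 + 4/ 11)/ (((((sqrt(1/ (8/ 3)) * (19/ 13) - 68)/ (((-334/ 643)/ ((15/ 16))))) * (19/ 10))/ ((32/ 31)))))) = -38881250001/ 2677386752 + 43455514707 * sqrt(6)/ 556896444416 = -14.33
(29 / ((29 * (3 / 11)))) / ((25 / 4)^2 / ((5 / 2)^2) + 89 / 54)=396 / 853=0.46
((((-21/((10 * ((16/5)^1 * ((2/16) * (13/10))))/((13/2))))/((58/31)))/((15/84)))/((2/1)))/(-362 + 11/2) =147/1334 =0.11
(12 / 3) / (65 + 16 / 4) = 4 / 69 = 0.06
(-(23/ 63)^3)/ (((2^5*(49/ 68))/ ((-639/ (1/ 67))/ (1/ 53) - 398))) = 469418421593/ 98018424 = 4789.08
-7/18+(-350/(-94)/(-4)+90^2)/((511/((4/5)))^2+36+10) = -2038333369/5523331806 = -0.37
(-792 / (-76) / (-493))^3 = -7762392 / 821867033863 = -0.00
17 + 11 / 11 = 18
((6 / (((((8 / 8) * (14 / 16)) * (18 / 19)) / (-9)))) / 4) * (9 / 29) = -1026 / 203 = -5.05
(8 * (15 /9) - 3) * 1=10.33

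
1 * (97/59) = 97/59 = 1.64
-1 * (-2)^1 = 2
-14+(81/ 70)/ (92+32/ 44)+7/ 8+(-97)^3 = -10860964739/ 11900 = -912686.11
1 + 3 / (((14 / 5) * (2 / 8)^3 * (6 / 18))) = 1447 / 7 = 206.71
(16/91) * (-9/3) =-48/91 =-0.53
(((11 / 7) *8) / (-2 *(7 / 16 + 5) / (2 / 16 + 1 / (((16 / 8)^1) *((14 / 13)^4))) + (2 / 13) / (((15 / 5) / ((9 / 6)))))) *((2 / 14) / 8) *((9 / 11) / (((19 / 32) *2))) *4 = -285779520 / 10077105829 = -0.03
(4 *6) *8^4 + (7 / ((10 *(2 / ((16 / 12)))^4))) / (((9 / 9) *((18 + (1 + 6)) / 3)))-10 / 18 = 331774181 / 3375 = 98303.46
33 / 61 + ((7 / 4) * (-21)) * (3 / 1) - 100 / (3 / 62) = -1593107 / 732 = -2176.38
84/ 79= 1.06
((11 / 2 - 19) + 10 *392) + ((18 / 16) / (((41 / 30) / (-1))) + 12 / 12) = 640695 / 164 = 3906.68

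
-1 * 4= -4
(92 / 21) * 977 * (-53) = -4763852 / 21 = -226850.10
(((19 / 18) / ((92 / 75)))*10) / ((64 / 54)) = 21375 / 2944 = 7.26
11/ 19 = 0.58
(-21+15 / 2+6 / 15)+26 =129 / 10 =12.90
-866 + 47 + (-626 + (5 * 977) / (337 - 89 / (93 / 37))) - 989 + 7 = -67618191 / 28048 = -2410.80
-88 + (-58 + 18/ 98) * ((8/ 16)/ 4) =-37329/ 392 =-95.23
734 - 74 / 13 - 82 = 8402 / 13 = 646.31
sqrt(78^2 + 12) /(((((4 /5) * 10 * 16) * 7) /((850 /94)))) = 425 * sqrt(381) /10528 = 0.79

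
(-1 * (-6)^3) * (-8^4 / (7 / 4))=-505563.43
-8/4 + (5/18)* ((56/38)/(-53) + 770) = 640093/3021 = 211.88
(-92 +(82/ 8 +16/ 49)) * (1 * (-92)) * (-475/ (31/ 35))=-871760375/ 217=-4017328.92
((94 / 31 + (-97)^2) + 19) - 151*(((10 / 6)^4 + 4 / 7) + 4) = 133156727 / 17577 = 7575.62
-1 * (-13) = 13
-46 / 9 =-5.11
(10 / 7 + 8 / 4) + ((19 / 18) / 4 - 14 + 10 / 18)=-4915 / 504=-9.75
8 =8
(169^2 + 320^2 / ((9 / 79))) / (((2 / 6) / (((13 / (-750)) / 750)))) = -108506437 / 1687500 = -64.30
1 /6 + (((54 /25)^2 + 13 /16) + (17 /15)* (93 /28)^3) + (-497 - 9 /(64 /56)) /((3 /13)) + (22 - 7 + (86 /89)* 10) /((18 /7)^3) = -1904218523761433 /890167320000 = -2139.17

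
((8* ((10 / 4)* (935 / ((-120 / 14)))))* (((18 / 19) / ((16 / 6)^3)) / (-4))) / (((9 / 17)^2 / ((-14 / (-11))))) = 1203685 / 9728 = 123.73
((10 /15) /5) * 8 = 16 /15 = 1.07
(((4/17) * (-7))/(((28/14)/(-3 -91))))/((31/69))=90804/527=172.30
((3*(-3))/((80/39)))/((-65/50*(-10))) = -27/80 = -0.34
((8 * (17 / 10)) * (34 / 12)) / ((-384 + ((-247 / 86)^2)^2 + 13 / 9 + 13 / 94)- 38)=-0.11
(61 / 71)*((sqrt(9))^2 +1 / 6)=3355 / 426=7.88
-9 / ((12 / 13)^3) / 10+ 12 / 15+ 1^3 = 0.66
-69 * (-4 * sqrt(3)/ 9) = 92 * sqrt(3)/ 3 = 53.12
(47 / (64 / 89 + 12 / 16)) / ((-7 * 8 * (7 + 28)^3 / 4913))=-0.07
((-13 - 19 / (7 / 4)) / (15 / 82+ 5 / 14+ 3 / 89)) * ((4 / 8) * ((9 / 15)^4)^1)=-49360023 / 18320000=-2.69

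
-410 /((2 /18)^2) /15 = -2214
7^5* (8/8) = 16807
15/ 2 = 7.50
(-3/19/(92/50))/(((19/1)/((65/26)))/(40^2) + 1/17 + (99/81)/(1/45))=-2550000/1636269151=-0.00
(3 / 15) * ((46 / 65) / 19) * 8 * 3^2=3312 / 6175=0.54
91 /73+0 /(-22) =1.25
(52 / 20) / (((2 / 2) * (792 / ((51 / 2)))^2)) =0.00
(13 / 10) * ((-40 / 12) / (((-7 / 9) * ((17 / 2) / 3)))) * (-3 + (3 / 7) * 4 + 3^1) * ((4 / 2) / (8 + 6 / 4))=11232 / 15827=0.71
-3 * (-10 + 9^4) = -19653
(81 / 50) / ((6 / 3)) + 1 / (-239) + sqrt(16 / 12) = 19259 / 23900 + 2 * sqrt(3) / 3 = 1.96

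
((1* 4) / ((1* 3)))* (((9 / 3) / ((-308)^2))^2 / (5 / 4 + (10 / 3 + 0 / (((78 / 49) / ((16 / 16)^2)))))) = 9 / 30934676080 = 0.00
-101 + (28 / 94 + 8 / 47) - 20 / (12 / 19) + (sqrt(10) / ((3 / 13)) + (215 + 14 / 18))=13 * sqrt(10) / 3 + 35354 / 423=97.28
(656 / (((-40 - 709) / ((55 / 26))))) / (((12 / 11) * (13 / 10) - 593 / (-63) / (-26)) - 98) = 17859600 / 934502797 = 0.02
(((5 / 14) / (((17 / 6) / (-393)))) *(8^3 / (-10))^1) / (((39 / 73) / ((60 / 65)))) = 4382.31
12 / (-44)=-3 / 11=-0.27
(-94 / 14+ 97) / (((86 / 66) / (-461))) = -9614616 / 301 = -31942.25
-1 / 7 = -0.14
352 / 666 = 176 / 333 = 0.53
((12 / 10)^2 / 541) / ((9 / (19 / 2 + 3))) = 2 / 541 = 0.00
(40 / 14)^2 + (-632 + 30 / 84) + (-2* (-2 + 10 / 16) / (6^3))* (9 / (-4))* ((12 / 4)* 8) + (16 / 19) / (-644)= -213845087 / 342608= -624.17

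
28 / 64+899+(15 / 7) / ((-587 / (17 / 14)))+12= 419448789 / 460208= 911.43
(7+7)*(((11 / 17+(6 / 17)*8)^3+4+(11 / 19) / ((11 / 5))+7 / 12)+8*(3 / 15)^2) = 9207402659 / 14002050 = 657.58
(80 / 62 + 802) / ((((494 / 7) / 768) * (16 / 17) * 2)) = 35560056 / 7657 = 4644.12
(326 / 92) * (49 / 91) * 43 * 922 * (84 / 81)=633305204 / 8073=78447.32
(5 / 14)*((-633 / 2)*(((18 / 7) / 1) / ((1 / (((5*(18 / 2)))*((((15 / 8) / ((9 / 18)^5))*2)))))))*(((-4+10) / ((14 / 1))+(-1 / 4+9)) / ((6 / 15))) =-24707176875 / 686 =-36016292.82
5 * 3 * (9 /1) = 135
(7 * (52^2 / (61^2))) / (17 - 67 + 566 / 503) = -170014 / 1633519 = -0.10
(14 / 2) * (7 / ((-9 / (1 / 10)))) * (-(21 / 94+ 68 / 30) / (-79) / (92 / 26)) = -2236507 / 461154600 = -0.00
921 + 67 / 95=87562 / 95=921.71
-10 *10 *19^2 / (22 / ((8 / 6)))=-72200 / 33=-2187.88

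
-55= -55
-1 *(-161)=161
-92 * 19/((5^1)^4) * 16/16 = -1748/625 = -2.80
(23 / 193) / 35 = 23 / 6755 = 0.00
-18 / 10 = -9 / 5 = -1.80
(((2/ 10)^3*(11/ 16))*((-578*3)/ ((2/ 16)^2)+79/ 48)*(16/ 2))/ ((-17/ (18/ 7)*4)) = 25111911/ 136000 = 184.65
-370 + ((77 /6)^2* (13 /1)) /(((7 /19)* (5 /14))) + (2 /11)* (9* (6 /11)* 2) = 15903.60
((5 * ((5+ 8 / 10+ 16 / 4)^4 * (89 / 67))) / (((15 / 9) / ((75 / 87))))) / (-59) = -1539201867 / 2865925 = -537.07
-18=-18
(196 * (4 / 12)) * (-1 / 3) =-196 / 9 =-21.78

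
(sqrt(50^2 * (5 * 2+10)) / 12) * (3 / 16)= 3.49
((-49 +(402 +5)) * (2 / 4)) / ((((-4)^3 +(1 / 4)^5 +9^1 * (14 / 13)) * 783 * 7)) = -2382848 / 3962384811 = -0.00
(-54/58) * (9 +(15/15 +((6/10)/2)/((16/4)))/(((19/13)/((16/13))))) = -25407/2755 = -9.22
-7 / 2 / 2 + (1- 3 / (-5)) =-3 / 20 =-0.15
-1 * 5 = -5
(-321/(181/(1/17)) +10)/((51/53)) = 10.28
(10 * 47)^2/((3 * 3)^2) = 220900/81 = 2727.16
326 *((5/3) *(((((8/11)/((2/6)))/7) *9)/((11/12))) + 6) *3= 9195156/847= 10856.15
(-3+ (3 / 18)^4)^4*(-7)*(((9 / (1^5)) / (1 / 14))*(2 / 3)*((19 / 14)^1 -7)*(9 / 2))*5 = 631180100422673165 / 104485552128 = 6040836.15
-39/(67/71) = -2769/67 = -41.33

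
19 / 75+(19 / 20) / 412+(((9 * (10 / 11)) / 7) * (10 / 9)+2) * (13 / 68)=143392273 / 161792400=0.89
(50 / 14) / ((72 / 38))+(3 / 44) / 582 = 1013713 / 537768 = 1.89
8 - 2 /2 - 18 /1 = -11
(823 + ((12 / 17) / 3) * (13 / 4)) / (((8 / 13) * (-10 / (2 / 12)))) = -22.31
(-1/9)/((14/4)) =-2/63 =-0.03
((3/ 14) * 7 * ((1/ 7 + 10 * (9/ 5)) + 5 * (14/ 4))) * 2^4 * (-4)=-23952/ 7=-3421.71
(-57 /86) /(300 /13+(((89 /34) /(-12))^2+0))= -0.03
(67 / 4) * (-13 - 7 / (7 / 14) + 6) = -1407 / 4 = -351.75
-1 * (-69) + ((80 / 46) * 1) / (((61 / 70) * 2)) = 98207 / 1403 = 70.00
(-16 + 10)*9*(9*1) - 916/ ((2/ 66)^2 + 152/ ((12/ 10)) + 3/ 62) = -4219872462/ 8555609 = -493.23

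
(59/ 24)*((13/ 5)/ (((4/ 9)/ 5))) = 2301/ 32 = 71.91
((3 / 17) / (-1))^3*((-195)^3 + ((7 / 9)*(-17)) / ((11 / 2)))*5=11011092945 / 54043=203746.89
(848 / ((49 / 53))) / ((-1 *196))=-11236 / 2401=-4.68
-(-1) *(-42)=-42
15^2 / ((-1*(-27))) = 25 / 3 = 8.33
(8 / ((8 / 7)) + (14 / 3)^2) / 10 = 259 / 90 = 2.88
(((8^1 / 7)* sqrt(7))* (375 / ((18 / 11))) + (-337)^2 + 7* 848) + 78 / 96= 5500* sqrt(7) / 21 + 1912093 / 16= 120198.75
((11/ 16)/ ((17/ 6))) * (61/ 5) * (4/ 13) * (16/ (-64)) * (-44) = 22143/ 2210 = 10.02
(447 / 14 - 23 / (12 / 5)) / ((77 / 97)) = 182069 / 6468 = 28.15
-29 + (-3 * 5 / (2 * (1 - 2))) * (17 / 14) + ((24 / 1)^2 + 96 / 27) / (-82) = -278557 / 10332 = -26.96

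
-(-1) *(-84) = -84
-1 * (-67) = 67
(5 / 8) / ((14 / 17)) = 85 / 112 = 0.76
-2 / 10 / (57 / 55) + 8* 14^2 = 89365 / 57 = 1567.81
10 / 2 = 5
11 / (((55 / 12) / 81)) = 972 / 5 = 194.40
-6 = -6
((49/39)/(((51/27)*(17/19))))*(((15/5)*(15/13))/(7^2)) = 2565/48841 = 0.05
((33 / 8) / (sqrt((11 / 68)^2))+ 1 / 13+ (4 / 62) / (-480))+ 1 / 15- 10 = 15.64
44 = 44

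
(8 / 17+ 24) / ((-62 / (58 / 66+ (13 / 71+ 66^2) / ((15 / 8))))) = -917.32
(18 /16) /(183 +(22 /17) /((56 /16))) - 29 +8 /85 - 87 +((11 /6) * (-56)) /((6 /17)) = -54324393149 /133544520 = -406.79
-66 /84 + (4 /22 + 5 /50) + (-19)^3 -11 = -2645144 /385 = -6870.50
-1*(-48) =48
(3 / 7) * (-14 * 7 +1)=-291 / 7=-41.57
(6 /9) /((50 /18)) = 6 /25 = 0.24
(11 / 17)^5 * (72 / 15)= 0.54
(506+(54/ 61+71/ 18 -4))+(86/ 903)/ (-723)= 938813569/ 1852326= 506.83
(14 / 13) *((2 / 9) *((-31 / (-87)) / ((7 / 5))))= 620 / 10179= 0.06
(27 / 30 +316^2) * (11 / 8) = 10984259 / 80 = 137303.24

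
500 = 500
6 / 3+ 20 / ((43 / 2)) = 2.93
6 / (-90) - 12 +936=13859 / 15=923.93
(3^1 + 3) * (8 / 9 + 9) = 178 / 3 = 59.33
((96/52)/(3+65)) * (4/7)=24/1547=0.02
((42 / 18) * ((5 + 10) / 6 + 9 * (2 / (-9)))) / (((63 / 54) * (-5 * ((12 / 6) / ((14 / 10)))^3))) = -0.07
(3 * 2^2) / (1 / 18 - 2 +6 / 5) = -1080 / 67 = -16.12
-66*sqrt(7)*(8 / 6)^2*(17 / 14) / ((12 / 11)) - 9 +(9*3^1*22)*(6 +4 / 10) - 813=14898 / 5 - 8228*sqrt(7) / 63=2634.06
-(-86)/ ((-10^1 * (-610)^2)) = -0.00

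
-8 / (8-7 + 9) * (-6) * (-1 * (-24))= 576 / 5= 115.20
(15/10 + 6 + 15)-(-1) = 47/2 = 23.50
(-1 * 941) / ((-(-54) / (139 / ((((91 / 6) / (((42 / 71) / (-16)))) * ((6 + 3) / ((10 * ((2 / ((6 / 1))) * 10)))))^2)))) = -0.20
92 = 92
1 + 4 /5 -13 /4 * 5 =-289 /20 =-14.45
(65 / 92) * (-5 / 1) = -325 / 92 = -3.53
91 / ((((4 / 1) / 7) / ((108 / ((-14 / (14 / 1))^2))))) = 17199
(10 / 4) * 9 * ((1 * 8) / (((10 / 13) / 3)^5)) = 812017791 / 5000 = 162403.56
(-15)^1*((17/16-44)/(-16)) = -10305/256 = -40.25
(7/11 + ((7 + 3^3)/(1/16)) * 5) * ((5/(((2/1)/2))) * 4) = 598540/11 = 54412.73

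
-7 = -7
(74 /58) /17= 37 /493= 0.08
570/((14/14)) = 570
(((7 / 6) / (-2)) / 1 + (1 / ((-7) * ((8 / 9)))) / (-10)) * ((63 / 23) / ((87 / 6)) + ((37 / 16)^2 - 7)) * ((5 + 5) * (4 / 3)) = 26460045 / 2390528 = 11.07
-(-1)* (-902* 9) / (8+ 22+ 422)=-4059 / 226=-17.96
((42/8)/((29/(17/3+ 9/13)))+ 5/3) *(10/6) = 15935/3393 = 4.70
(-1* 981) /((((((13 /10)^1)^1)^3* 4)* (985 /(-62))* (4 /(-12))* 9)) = -1013700 /432809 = -2.34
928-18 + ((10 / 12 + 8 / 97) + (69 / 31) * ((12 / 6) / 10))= 82213873 / 90210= 911.36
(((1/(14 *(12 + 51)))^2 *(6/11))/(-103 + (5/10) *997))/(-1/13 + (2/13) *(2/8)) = -26/564059727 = -0.00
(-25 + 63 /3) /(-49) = 4 /49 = 0.08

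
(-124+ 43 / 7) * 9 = -7425 / 7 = -1060.71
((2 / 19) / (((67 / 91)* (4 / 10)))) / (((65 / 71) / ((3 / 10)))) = 1491 / 12730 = 0.12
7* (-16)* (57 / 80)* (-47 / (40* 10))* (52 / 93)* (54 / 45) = 243789 / 38750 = 6.29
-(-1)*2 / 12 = 1 / 6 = 0.17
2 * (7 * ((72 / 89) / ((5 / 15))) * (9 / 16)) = 1701 / 89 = 19.11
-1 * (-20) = 20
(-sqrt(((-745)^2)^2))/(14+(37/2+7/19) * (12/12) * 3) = -21090950/2683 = -7860.96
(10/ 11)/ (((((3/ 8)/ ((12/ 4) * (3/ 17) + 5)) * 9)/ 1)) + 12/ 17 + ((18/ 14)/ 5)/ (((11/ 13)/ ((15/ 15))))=25979/ 10395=2.50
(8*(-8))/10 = -32/5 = -6.40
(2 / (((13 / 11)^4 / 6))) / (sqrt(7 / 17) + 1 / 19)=-28374258 / 35844055 + 31712406*sqrt(119) / 35844055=8.86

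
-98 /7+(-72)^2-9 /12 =20677 /4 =5169.25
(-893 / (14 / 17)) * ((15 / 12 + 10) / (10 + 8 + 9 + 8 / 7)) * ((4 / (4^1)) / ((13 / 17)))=-11613465 / 20488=-566.84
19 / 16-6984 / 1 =-111725 / 16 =-6982.81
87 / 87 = 1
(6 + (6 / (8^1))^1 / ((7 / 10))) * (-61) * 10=-30195 / 7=-4313.57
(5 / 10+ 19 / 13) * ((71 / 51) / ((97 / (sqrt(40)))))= 71 * sqrt(10) / 1261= 0.18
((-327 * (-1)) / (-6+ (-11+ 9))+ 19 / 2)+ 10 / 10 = -243 / 8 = -30.38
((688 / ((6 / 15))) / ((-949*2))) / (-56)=215 / 13286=0.02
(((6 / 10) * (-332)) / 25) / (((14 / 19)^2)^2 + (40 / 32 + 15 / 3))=-519198864 / 426461125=-1.22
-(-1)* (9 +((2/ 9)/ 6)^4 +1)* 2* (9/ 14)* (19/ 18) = 100973809/ 7440174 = 13.57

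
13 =13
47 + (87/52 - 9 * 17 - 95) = -10365/52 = -199.33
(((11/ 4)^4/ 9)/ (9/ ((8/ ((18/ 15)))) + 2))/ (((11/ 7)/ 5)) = 232925/ 38592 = 6.04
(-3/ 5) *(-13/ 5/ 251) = 39/ 6275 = 0.01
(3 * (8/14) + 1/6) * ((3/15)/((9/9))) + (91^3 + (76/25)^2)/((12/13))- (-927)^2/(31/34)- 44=-68439033093/542500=-126154.90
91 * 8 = 728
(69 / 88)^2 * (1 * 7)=33327 / 7744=4.30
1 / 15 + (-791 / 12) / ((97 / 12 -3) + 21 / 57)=-1984 / 165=-12.02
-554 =-554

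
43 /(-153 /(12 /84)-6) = -43 /1077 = -0.04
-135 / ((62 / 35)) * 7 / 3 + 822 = 39939 / 62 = 644.18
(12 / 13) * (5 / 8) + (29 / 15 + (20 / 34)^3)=5199827 / 1916070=2.71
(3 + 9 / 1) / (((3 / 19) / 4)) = 304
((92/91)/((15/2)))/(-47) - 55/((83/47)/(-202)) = 33499801078/5324865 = 6291.20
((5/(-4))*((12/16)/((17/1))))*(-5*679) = 50925/272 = 187.22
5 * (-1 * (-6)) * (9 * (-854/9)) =-25620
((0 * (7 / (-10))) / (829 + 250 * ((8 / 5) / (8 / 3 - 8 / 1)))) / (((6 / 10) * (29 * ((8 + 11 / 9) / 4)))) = 0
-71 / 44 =-1.61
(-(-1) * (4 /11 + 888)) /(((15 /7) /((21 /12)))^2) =5865643 /9900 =592.49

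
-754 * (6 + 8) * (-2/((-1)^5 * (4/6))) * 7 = -221676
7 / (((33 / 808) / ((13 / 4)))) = 18382 / 33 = 557.03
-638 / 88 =-29 / 4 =-7.25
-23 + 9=-14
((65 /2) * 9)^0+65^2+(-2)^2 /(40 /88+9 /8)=4228.53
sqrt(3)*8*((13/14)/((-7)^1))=-1.84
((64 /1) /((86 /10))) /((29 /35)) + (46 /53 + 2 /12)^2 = 10.05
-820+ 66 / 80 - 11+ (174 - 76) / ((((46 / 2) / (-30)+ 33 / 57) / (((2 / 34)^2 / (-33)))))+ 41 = -10736864951 / 13606120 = -789.12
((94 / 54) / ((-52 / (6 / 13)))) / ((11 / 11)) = -47 / 3042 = -0.02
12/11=1.09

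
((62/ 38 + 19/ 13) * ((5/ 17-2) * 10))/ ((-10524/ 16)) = 886240/ 11047569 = 0.08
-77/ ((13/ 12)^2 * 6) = -10.93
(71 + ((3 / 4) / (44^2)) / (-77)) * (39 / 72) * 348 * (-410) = -3271972151825 / 596288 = -5487234.61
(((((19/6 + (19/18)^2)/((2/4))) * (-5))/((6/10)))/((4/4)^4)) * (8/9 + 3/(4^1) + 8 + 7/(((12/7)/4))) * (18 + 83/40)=-5206832675/139968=-37200.16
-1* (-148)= 148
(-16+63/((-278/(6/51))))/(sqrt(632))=-37871 * sqrt(158)/746708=-0.64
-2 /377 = -0.01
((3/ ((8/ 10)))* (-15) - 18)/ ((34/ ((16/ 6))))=-99/ 17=-5.82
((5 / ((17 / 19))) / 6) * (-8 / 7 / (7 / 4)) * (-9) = 4560 / 833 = 5.47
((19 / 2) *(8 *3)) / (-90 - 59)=-228 / 149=-1.53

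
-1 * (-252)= 252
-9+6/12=-8.50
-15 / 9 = -5 / 3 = -1.67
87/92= 0.95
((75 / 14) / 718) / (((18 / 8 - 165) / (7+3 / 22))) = -3925 / 11997062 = -0.00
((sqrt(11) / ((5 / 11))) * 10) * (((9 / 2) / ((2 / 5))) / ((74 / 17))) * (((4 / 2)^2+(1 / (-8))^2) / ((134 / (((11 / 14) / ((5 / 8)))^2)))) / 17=3078603 * sqrt(11) / 19435360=0.53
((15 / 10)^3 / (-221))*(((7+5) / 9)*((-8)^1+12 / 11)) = 342 / 2431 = 0.14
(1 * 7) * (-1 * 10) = -70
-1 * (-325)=325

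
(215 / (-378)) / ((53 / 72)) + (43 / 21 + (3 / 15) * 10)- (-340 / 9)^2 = -1423.89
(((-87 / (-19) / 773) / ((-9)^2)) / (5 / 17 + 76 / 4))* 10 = 2465 / 65034036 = 0.00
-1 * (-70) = 70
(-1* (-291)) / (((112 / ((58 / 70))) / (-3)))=-25317 / 3920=-6.46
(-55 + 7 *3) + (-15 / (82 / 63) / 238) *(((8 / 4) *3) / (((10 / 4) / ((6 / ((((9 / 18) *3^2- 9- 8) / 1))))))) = -591478 / 17425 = -33.94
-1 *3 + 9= 6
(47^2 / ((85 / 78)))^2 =29687979204 / 7225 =4109062.87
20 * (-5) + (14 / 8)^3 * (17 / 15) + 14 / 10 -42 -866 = -192101 / 192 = -1000.53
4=4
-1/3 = -0.33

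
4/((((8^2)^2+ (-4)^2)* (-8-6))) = -1/14392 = -0.00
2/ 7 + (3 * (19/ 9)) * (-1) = -127/ 21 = -6.05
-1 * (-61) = 61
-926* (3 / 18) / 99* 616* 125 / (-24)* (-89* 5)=-180280625 / 81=-2225686.73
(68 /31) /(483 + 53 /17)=289 /64046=0.00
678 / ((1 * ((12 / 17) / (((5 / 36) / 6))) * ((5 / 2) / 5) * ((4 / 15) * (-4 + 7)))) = 48025 / 864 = 55.58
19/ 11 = 1.73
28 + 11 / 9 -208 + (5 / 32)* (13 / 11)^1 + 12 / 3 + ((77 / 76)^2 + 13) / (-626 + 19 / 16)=-1996388352643 / 11433049056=-174.62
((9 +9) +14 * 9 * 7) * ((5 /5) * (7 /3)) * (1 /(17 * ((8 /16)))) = 247.06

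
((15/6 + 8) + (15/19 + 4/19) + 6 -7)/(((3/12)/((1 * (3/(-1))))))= -126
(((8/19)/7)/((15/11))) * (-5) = -88/399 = -0.22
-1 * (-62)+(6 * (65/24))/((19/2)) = 2421/38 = 63.71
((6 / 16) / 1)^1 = 3 / 8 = 0.38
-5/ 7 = -0.71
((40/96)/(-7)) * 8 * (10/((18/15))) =-250/63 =-3.97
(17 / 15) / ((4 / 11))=187 / 60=3.12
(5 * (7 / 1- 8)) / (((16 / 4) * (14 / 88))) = -55 / 7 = -7.86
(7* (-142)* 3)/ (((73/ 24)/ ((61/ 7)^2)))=-38043504/ 511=-74449.13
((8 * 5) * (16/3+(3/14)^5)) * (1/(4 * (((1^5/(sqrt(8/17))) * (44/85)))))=215147825 * sqrt(34)/17748192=70.68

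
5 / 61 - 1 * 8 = -483 / 61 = -7.92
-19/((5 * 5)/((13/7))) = -247/175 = -1.41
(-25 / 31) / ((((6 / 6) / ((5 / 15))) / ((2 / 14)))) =-25 / 651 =-0.04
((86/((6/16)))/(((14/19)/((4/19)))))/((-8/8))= -1376/21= -65.52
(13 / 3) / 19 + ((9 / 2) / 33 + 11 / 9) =5969 / 3762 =1.59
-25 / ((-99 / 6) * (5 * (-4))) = -5 / 66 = -0.08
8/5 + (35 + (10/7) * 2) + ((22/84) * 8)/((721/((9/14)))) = 6970237/176645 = 39.46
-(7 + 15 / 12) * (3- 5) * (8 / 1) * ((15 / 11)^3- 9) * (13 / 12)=-111852 / 121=-924.40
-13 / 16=-0.81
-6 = -6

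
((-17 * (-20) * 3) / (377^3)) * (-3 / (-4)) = 765 / 53582633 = 0.00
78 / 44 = 39 / 22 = 1.77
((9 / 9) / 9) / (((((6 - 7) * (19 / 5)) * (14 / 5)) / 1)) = -25 / 2394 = -0.01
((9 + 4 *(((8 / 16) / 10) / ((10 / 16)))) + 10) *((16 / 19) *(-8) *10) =-1301.56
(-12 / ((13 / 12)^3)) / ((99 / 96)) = -221184 / 24167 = -9.15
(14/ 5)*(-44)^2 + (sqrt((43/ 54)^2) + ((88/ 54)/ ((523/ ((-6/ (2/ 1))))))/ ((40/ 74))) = 5421.58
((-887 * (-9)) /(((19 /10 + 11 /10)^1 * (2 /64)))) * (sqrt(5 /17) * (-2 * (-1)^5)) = 170304 * sqrt(85) /17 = 92360.31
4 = 4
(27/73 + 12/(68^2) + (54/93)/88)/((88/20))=13634805/158269694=0.09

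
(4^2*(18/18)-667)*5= -3255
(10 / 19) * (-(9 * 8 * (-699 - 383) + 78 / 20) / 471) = 259667 / 2983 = 87.05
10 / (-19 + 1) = -0.56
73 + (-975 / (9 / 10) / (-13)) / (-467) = 102023 / 1401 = 72.82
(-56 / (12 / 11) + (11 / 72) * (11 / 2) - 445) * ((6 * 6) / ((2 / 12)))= -214053 / 2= -107026.50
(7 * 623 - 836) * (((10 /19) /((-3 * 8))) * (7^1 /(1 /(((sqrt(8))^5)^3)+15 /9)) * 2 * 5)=-54260898830745600000 /16712576742195029+3881041920000 * sqrt(2) /16712576742195029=-3246.71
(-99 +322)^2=49729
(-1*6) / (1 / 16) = -96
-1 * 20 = -20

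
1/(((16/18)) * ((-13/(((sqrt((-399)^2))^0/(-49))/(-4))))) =-9/20384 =-0.00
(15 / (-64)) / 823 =-15 / 52672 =-0.00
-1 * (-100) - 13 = 87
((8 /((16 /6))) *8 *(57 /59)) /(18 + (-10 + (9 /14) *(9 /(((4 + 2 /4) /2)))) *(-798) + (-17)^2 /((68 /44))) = 1368 /361847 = 0.00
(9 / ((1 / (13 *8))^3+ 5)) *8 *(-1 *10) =-809902080 / 5624321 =-144.00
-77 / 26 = -2.96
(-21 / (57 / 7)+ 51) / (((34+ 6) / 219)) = 5037 / 19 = 265.11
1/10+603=6031/10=603.10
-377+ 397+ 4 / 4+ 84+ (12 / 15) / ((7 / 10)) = 743 / 7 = 106.14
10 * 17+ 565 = 735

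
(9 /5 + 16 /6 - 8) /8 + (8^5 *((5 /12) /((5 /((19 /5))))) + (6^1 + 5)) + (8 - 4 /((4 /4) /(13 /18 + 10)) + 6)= 3728953 /360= 10358.20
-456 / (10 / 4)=-912 / 5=-182.40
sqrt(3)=1.73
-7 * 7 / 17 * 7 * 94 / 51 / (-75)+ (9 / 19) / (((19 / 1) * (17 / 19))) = 647023 / 1235475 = 0.52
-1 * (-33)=33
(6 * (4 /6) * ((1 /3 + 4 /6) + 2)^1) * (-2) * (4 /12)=-8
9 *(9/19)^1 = 81/19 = 4.26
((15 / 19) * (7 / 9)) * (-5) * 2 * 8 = -2800 / 57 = -49.12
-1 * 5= -5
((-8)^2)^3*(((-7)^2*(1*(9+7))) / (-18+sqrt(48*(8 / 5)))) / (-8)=51380224*sqrt(30) / 309+192675840 / 103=2781387.05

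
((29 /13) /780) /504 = 29 /5110560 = 0.00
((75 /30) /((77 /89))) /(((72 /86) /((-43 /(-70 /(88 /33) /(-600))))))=-16456100 /4851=-3392.31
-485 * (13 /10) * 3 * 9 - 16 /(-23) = -783049 /46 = -17022.80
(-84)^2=7056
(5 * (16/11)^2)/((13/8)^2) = 81920/20449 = 4.01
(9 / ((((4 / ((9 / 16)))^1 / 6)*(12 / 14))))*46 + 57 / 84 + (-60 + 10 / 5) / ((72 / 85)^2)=1484971 / 4536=327.37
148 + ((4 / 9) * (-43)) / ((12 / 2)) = 3910 / 27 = 144.81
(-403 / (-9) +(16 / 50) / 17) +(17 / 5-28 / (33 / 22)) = 112952 / 3825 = 29.53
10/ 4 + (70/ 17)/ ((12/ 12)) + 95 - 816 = -24289/ 34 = -714.38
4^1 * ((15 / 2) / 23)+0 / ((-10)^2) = 30 / 23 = 1.30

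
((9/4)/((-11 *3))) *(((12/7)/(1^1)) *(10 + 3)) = -117/77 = -1.52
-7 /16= -0.44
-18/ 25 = -0.72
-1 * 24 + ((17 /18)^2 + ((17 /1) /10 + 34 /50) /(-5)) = -955153 /40500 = -23.58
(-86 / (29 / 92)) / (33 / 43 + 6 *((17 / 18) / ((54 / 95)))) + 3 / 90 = -1651280821 / 65068170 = -25.38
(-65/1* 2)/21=-130/21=-6.19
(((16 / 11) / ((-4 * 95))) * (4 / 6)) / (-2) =4 / 3135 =0.00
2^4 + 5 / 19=309 / 19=16.26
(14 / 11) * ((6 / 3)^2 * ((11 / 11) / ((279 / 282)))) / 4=1316 / 1023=1.29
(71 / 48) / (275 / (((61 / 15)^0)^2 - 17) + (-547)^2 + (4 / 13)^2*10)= 11999 / 2427051663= 0.00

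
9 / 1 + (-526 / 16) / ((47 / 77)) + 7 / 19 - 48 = -660753 / 7144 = -92.49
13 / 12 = 1.08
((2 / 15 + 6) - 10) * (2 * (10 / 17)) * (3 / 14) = -116 / 119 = -0.97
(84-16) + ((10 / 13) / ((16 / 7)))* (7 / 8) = 56821 / 832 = 68.29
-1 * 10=-10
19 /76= 0.25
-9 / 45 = -1 / 5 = -0.20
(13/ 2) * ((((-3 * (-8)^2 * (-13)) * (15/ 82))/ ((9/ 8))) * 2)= 5276.10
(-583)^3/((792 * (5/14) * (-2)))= 126098819/360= 350274.50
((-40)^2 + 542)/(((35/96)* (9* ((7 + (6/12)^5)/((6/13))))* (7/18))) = 1253376/11375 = 110.19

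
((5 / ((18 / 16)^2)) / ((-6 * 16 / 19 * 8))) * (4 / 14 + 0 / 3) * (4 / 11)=-190 / 18711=-0.01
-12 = -12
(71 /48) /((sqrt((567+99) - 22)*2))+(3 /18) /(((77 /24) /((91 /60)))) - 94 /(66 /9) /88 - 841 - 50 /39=-842.32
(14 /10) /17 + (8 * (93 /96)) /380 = 531 /5168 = 0.10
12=12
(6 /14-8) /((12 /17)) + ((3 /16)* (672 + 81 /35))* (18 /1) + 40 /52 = 24743123 /10920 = 2265.85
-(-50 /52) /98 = 25 /2548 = 0.01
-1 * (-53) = 53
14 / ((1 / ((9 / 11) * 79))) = 9954 / 11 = 904.91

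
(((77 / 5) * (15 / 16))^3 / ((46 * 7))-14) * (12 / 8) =-2630733 / 376832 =-6.98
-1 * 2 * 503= -1006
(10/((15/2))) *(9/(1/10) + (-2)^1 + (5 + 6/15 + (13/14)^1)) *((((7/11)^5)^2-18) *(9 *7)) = -18485408876748642/129687123005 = -142538.51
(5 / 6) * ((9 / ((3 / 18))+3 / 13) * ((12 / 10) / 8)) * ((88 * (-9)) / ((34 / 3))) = -209385 / 442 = -473.72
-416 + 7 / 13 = -415.46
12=12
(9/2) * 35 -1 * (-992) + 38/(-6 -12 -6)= 13775/12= 1147.92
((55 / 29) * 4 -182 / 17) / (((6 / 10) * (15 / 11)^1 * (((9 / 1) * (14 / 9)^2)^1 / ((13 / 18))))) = -109967 / 869652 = -0.13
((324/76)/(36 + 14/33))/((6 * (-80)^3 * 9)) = -99/23386112000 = -0.00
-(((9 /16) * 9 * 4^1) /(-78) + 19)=-1949 /104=-18.74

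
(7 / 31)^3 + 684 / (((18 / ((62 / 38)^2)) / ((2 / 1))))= 114523121 / 566029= 202.33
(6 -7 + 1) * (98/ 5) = 0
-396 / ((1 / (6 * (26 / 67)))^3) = -1503380736 / 300763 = -4998.56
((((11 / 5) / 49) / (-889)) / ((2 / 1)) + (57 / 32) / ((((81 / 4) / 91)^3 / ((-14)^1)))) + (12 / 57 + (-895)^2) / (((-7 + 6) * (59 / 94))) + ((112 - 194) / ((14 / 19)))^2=-109521965667044334767 / 86504212235070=-1266088.24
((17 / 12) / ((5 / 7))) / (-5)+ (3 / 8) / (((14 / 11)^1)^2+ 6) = -192211 / 553200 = -0.35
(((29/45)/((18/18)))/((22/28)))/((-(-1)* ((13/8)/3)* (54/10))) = 3248/11583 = 0.28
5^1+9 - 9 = 5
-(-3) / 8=3 / 8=0.38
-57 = -57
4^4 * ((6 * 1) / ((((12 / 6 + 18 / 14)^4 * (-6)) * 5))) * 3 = -1843968 / 1399205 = -1.32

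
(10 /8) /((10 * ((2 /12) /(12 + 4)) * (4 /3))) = 9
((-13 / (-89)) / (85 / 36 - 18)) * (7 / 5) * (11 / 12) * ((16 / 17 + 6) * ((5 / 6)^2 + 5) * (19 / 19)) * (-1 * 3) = 2421419 / 1703638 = 1.42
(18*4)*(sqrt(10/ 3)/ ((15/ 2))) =16*sqrt(30)/ 5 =17.53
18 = 18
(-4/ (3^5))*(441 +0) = -196/ 27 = -7.26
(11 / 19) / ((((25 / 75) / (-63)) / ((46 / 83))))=-60.64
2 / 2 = 1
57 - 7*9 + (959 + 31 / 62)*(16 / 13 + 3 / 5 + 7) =550363 / 65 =8467.12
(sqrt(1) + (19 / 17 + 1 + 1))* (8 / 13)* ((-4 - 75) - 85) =-91840 / 221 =-415.57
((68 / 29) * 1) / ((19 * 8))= 17 / 1102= 0.02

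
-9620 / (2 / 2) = -9620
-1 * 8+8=0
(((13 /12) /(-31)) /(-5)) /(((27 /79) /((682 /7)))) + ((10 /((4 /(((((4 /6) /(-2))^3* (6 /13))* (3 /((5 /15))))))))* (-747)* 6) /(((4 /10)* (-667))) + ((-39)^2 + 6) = 74854592927 /49164570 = 1522.53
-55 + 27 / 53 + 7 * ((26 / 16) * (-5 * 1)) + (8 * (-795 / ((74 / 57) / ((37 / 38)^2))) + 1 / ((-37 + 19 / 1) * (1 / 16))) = -344881817 / 72504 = -4756.73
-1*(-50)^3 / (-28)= -31250 / 7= -4464.29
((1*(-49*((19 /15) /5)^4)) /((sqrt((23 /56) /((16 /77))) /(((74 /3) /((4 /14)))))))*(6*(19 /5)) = -502786758544*sqrt(506) /40025390625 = -282.57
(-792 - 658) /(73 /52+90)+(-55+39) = -151448 /4753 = -31.86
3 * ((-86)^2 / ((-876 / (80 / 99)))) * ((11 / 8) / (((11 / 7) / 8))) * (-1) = 1035440 / 7227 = 143.27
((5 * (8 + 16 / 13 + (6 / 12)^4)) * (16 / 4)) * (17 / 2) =164305 / 104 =1579.86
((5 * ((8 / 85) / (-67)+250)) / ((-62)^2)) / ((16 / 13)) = 9254323 / 35026528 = 0.26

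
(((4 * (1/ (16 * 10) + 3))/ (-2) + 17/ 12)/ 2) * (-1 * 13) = 14339/ 480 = 29.87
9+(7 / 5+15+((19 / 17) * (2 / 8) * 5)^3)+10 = 59941339 / 1572160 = 38.13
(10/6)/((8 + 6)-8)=5/18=0.28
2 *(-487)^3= -231002606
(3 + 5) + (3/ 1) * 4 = 20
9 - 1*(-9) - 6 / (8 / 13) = 33 / 4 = 8.25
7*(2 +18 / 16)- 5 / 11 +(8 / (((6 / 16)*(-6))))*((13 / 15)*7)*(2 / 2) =-1781 / 11880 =-0.15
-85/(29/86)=-7310/29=-252.07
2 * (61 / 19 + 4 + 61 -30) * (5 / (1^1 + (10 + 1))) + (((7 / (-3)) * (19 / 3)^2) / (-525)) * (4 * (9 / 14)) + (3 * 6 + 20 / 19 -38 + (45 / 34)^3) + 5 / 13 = 245503606661 / 15290238600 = 16.06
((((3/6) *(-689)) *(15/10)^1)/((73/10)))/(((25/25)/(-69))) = 713115/146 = 4884.35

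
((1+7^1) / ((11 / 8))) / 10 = 32 / 55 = 0.58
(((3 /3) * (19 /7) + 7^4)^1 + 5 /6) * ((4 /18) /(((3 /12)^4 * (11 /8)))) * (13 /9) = 143700.73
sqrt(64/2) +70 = 4*sqrt(2) +70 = 75.66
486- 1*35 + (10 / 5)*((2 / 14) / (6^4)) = 2045737 / 4536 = 451.00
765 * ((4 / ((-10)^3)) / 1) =-153 / 50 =-3.06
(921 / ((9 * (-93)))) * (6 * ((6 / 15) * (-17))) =20876 / 465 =44.89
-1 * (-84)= 84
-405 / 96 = -135 / 32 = -4.22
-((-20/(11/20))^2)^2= -25600000000/14641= -1748514.45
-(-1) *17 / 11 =17 / 11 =1.55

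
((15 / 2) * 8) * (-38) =-2280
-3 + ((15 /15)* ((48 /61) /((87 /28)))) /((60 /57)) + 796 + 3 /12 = 793.49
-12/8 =-1.50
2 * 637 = 1274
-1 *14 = -14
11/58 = 0.19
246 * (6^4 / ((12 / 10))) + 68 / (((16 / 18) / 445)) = 599445 / 2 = 299722.50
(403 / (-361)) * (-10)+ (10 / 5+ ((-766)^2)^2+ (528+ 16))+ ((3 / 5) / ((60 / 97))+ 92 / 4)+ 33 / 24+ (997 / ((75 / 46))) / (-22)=820287732506533469 / 2382600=344282604090.71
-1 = -1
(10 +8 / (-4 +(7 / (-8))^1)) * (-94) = -30644 / 39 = -785.74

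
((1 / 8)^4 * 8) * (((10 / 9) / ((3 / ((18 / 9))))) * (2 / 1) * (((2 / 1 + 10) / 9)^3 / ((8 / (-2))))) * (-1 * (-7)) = -35 / 2916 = -0.01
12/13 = 0.92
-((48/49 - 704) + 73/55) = 1891063/2695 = 701.69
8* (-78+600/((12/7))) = 2176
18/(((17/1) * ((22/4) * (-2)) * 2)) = -9/187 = -0.05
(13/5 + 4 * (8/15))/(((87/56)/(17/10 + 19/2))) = 222656/6525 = 34.12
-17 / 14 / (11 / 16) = -1.77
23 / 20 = 1.15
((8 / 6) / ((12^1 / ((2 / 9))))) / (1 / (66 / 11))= 4 / 27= 0.15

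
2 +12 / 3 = 6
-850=-850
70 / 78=35 / 39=0.90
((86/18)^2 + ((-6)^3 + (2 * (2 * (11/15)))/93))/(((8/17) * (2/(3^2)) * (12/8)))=-1231.28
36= 36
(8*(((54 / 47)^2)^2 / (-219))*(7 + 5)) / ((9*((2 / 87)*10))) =-657569664 / 1781083565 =-0.37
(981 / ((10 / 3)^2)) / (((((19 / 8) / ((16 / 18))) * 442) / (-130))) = -15696 / 1615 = -9.72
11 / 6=1.83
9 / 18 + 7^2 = 49.50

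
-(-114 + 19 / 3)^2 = -104329 / 9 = -11592.11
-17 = -17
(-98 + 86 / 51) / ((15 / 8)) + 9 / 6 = -76297 / 1530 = -49.87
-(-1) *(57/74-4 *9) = -35.23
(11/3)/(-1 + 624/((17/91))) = 0.00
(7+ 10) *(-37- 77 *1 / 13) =-9486 / 13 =-729.69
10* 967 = 9670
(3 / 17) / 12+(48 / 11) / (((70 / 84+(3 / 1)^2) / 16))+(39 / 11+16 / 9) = 4940261 / 397188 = 12.44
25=25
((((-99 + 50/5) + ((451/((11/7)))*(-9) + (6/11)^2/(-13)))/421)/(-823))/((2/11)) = 2101546/49547069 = 0.04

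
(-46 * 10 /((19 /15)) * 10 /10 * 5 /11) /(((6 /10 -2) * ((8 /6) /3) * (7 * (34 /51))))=1164375 /20482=56.85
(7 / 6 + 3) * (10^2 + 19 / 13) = 422.76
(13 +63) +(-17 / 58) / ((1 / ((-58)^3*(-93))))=-5318408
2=2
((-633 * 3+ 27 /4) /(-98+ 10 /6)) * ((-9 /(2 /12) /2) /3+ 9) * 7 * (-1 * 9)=0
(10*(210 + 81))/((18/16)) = 7760/3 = 2586.67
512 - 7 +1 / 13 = 6566 / 13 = 505.08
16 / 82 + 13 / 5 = 573 / 205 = 2.80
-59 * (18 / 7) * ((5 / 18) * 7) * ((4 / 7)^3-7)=689415 / 343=2009.96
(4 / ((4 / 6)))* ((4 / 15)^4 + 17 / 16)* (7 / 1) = 6053047 / 135000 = 44.84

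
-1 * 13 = -13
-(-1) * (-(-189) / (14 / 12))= 162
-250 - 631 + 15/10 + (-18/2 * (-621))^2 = 62472083/2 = 31236041.50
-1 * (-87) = 87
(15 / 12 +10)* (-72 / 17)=-810 / 17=-47.65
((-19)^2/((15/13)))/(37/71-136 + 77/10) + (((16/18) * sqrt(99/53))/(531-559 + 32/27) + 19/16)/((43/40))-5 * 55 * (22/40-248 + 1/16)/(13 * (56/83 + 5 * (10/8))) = 95951107522081/127191105756-720 * sqrt(583)/412499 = 754.34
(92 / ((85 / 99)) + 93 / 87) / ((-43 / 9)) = -2400903 / 105995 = -22.65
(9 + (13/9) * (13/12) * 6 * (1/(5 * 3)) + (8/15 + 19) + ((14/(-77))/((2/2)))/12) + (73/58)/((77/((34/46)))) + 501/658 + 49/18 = 32.64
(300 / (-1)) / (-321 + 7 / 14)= 600 / 641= 0.94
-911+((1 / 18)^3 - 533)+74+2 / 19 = -151795277 / 110808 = -1369.89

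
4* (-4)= -16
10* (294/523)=2940/523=5.62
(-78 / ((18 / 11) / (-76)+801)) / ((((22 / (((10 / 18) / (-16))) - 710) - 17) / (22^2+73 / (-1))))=7444580 / 253078403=0.03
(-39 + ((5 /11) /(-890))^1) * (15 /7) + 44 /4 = -142097 /1958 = -72.57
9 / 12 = 3 / 4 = 0.75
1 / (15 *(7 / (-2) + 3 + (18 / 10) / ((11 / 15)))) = 22 / 645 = 0.03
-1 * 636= -636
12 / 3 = 4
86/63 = 1.37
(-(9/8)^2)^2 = 6561/4096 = 1.60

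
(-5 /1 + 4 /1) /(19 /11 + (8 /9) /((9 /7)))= -891 /2155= -0.41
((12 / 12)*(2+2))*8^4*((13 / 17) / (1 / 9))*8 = 15335424 / 17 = 902083.76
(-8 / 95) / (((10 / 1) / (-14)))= 56 / 475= 0.12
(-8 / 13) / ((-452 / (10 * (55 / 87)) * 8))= 275 / 255606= 0.00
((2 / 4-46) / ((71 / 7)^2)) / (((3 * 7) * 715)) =-49 / 1663530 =-0.00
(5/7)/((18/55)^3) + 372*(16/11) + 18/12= 562.97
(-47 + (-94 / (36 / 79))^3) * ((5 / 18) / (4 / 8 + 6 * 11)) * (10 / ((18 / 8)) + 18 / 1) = -25850476411505 / 31414068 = -822894.90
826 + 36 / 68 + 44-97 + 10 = 13320 / 17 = 783.53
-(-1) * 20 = 20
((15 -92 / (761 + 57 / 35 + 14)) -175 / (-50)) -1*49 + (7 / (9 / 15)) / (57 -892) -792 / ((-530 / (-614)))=-3421726126133 / 3608818230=-948.16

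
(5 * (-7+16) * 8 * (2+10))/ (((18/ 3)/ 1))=720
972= 972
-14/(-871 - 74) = 2/135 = 0.01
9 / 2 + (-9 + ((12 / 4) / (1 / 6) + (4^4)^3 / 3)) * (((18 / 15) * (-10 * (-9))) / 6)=201326925 / 2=100663462.50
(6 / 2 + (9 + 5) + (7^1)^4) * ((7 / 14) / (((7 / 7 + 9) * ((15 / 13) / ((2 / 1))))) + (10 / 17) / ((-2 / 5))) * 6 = -8533122 / 425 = -20077.93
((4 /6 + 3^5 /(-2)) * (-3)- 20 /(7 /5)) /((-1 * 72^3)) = -1625 /1741824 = -0.00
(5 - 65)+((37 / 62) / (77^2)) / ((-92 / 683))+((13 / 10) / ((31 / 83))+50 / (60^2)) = -42997151881 / 760927860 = -56.51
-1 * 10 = -10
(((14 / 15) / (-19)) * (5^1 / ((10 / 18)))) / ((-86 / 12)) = 252 / 4085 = 0.06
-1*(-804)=804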